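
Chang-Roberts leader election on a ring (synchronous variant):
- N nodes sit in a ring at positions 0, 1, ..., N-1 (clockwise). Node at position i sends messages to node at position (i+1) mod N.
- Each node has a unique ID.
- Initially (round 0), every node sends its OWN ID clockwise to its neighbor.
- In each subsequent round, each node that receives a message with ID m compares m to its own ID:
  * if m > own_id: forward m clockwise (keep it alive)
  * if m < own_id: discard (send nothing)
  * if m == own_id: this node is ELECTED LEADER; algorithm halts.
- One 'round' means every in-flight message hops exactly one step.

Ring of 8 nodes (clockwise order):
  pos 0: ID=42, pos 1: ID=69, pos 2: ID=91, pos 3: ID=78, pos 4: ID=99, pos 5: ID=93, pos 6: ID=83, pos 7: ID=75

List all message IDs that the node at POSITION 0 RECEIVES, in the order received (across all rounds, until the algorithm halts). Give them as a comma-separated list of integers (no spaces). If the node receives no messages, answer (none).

Round 1: pos1(id69) recv 42: drop; pos2(id91) recv 69: drop; pos3(id78) recv 91: fwd; pos4(id99) recv 78: drop; pos5(id93) recv 99: fwd; pos6(id83) recv 93: fwd; pos7(id75) recv 83: fwd; pos0(id42) recv 75: fwd
Round 2: pos4(id99) recv 91: drop; pos6(id83) recv 99: fwd; pos7(id75) recv 93: fwd; pos0(id42) recv 83: fwd; pos1(id69) recv 75: fwd
Round 3: pos7(id75) recv 99: fwd; pos0(id42) recv 93: fwd; pos1(id69) recv 83: fwd; pos2(id91) recv 75: drop
Round 4: pos0(id42) recv 99: fwd; pos1(id69) recv 93: fwd; pos2(id91) recv 83: drop
Round 5: pos1(id69) recv 99: fwd; pos2(id91) recv 93: fwd
Round 6: pos2(id91) recv 99: fwd; pos3(id78) recv 93: fwd
Round 7: pos3(id78) recv 99: fwd; pos4(id99) recv 93: drop
Round 8: pos4(id99) recv 99: ELECTED

Answer: 75,83,93,99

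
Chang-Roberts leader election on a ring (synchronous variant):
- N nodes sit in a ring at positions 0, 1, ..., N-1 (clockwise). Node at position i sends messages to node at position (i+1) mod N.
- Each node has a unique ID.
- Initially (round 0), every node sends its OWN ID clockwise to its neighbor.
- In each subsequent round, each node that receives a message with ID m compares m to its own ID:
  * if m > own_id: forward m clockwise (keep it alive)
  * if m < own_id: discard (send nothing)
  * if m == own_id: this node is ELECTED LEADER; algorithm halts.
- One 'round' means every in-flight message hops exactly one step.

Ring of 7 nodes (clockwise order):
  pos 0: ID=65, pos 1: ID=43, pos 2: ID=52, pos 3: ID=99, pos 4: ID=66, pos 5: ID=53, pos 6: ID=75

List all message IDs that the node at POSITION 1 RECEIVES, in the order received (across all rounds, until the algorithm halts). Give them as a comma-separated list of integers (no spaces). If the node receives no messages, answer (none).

Answer: 65,75,99

Derivation:
Round 1: pos1(id43) recv 65: fwd; pos2(id52) recv 43: drop; pos3(id99) recv 52: drop; pos4(id66) recv 99: fwd; pos5(id53) recv 66: fwd; pos6(id75) recv 53: drop; pos0(id65) recv 75: fwd
Round 2: pos2(id52) recv 65: fwd; pos5(id53) recv 99: fwd; pos6(id75) recv 66: drop; pos1(id43) recv 75: fwd
Round 3: pos3(id99) recv 65: drop; pos6(id75) recv 99: fwd; pos2(id52) recv 75: fwd
Round 4: pos0(id65) recv 99: fwd; pos3(id99) recv 75: drop
Round 5: pos1(id43) recv 99: fwd
Round 6: pos2(id52) recv 99: fwd
Round 7: pos3(id99) recv 99: ELECTED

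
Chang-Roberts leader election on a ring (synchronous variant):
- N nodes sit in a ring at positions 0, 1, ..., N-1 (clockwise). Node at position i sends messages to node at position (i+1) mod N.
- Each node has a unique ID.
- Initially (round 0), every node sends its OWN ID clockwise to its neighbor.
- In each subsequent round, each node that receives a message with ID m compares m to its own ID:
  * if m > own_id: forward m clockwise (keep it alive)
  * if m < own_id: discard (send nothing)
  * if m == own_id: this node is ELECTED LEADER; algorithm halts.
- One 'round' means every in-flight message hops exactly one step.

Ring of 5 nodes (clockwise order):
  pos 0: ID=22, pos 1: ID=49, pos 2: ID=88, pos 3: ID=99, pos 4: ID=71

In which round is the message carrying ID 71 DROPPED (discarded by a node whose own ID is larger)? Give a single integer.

Answer: 3

Derivation:
Round 1: pos1(id49) recv 22: drop; pos2(id88) recv 49: drop; pos3(id99) recv 88: drop; pos4(id71) recv 99: fwd; pos0(id22) recv 71: fwd
Round 2: pos0(id22) recv 99: fwd; pos1(id49) recv 71: fwd
Round 3: pos1(id49) recv 99: fwd; pos2(id88) recv 71: drop
Round 4: pos2(id88) recv 99: fwd
Round 5: pos3(id99) recv 99: ELECTED
Message ID 71 originates at pos 4; dropped at pos 2 in round 3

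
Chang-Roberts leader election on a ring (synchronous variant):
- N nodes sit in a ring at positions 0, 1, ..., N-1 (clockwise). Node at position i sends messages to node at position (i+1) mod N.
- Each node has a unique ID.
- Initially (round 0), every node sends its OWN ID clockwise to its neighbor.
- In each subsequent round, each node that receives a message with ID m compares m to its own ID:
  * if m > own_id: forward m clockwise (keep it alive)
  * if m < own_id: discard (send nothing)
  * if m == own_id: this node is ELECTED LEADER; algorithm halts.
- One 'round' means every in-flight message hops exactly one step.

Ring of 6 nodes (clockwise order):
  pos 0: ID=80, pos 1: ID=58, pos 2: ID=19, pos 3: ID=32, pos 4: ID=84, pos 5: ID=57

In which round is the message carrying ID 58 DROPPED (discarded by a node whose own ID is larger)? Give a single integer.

Answer: 3

Derivation:
Round 1: pos1(id58) recv 80: fwd; pos2(id19) recv 58: fwd; pos3(id32) recv 19: drop; pos4(id84) recv 32: drop; pos5(id57) recv 84: fwd; pos0(id80) recv 57: drop
Round 2: pos2(id19) recv 80: fwd; pos3(id32) recv 58: fwd; pos0(id80) recv 84: fwd
Round 3: pos3(id32) recv 80: fwd; pos4(id84) recv 58: drop; pos1(id58) recv 84: fwd
Round 4: pos4(id84) recv 80: drop; pos2(id19) recv 84: fwd
Round 5: pos3(id32) recv 84: fwd
Round 6: pos4(id84) recv 84: ELECTED
Message ID 58 originates at pos 1; dropped at pos 4 in round 3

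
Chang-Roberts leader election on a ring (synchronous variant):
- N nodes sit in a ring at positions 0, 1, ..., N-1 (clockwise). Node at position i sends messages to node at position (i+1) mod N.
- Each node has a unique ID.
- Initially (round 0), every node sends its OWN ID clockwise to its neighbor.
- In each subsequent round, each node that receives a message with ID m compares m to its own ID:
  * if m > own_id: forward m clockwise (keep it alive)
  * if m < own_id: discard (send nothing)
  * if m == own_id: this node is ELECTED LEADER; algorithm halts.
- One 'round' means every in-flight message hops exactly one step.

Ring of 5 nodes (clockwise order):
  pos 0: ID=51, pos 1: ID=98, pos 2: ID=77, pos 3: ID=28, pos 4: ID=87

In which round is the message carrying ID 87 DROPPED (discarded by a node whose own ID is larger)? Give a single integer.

Answer: 2

Derivation:
Round 1: pos1(id98) recv 51: drop; pos2(id77) recv 98: fwd; pos3(id28) recv 77: fwd; pos4(id87) recv 28: drop; pos0(id51) recv 87: fwd
Round 2: pos3(id28) recv 98: fwd; pos4(id87) recv 77: drop; pos1(id98) recv 87: drop
Round 3: pos4(id87) recv 98: fwd
Round 4: pos0(id51) recv 98: fwd
Round 5: pos1(id98) recv 98: ELECTED
Message ID 87 originates at pos 4; dropped at pos 1 in round 2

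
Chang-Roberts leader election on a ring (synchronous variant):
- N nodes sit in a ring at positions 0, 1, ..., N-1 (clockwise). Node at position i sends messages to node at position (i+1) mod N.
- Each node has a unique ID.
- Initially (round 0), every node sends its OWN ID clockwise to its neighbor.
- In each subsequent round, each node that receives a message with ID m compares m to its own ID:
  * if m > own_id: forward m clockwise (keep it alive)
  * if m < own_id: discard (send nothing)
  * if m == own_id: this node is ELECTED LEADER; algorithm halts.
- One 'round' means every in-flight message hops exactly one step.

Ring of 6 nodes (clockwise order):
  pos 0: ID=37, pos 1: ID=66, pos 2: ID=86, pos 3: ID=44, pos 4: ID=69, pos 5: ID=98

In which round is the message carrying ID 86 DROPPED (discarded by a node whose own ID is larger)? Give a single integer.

Round 1: pos1(id66) recv 37: drop; pos2(id86) recv 66: drop; pos3(id44) recv 86: fwd; pos4(id69) recv 44: drop; pos5(id98) recv 69: drop; pos0(id37) recv 98: fwd
Round 2: pos4(id69) recv 86: fwd; pos1(id66) recv 98: fwd
Round 3: pos5(id98) recv 86: drop; pos2(id86) recv 98: fwd
Round 4: pos3(id44) recv 98: fwd
Round 5: pos4(id69) recv 98: fwd
Round 6: pos5(id98) recv 98: ELECTED
Message ID 86 originates at pos 2; dropped at pos 5 in round 3

Answer: 3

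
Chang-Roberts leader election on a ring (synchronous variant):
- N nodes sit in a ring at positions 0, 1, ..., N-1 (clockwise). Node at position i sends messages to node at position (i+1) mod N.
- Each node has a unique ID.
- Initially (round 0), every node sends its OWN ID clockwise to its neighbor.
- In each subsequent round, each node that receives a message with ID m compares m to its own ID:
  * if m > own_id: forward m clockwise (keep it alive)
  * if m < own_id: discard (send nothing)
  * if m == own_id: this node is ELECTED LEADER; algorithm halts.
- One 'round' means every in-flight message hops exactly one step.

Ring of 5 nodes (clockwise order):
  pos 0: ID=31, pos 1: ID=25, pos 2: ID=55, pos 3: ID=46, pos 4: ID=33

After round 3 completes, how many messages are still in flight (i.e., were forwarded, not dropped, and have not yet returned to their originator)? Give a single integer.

Answer: 2

Derivation:
Round 1: pos1(id25) recv 31: fwd; pos2(id55) recv 25: drop; pos3(id46) recv 55: fwd; pos4(id33) recv 46: fwd; pos0(id31) recv 33: fwd
Round 2: pos2(id55) recv 31: drop; pos4(id33) recv 55: fwd; pos0(id31) recv 46: fwd; pos1(id25) recv 33: fwd
Round 3: pos0(id31) recv 55: fwd; pos1(id25) recv 46: fwd; pos2(id55) recv 33: drop
After round 3: 2 messages still in flight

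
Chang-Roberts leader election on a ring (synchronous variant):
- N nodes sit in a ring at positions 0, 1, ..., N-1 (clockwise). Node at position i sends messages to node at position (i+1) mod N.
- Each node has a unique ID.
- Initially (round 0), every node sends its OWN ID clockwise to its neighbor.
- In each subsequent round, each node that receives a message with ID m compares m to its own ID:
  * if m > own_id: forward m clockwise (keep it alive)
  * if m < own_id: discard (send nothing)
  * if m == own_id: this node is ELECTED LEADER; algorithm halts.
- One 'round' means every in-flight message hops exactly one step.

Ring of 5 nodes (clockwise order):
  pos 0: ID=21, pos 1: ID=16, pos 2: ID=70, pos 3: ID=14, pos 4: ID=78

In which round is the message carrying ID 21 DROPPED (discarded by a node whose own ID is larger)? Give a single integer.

Round 1: pos1(id16) recv 21: fwd; pos2(id70) recv 16: drop; pos3(id14) recv 70: fwd; pos4(id78) recv 14: drop; pos0(id21) recv 78: fwd
Round 2: pos2(id70) recv 21: drop; pos4(id78) recv 70: drop; pos1(id16) recv 78: fwd
Round 3: pos2(id70) recv 78: fwd
Round 4: pos3(id14) recv 78: fwd
Round 5: pos4(id78) recv 78: ELECTED
Message ID 21 originates at pos 0; dropped at pos 2 in round 2

Answer: 2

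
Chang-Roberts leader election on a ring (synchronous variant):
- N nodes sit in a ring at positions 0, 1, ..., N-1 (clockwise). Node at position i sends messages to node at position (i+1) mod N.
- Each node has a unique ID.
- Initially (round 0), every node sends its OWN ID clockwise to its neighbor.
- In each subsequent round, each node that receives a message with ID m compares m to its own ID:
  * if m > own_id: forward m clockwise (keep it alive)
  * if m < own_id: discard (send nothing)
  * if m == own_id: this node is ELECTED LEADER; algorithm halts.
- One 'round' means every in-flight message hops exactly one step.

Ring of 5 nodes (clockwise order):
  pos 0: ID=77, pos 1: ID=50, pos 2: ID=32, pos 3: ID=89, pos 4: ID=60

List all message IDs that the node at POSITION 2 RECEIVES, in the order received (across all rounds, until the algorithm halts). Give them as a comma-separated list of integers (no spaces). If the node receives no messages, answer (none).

Answer: 50,77,89

Derivation:
Round 1: pos1(id50) recv 77: fwd; pos2(id32) recv 50: fwd; pos3(id89) recv 32: drop; pos4(id60) recv 89: fwd; pos0(id77) recv 60: drop
Round 2: pos2(id32) recv 77: fwd; pos3(id89) recv 50: drop; pos0(id77) recv 89: fwd
Round 3: pos3(id89) recv 77: drop; pos1(id50) recv 89: fwd
Round 4: pos2(id32) recv 89: fwd
Round 5: pos3(id89) recv 89: ELECTED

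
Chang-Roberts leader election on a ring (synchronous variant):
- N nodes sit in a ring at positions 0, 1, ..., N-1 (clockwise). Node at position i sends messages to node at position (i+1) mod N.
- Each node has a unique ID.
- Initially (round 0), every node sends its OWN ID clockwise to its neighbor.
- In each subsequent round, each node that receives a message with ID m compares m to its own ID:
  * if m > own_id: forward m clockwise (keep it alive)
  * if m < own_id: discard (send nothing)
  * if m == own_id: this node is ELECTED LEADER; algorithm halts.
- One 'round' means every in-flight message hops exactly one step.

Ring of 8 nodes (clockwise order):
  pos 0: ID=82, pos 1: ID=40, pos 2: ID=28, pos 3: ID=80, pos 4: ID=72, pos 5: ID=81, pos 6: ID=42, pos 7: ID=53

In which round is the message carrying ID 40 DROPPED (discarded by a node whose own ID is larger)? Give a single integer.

Answer: 2

Derivation:
Round 1: pos1(id40) recv 82: fwd; pos2(id28) recv 40: fwd; pos3(id80) recv 28: drop; pos4(id72) recv 80: fwd; pos5(id81) recv 72: drop; pos6(id42) recv 81: fwd; pos7(id53) recv 42: drop; pos0(id82) recv 53: drop
Round 2: pos2(id28) recv 82: fwd; pos3(id80) recv 40: drop; pos5(id81) recv 80: drop; pos7(id53) recv 81: fwd
Round 3: pos3(id80) recv 82: fwd; pos0(id82) recv 81: drop
Round 4: pos4(id72) recv 82: fwd
Round 5: pos5(id81) recv 82: fwd
Round 6: pos6(id42) recv 82: fwd
Round 7: pos7(id53) recv 82: fwd
Round 8: pos0(id82) recv 82: ELECTED
Message ID 40 originates at pos 1; dropped at pos 3 in round 2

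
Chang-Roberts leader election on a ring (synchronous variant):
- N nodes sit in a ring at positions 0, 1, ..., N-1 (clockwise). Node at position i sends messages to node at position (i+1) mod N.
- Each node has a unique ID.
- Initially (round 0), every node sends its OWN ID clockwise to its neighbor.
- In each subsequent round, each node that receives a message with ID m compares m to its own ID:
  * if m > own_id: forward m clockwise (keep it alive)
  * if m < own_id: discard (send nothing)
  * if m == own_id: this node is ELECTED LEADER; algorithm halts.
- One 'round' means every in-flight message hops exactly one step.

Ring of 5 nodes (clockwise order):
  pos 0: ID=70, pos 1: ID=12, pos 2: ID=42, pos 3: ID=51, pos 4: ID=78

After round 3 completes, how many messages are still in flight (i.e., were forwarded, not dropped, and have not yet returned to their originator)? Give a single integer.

Round 1: pos1(id12) recv 70: fwd; pos2(id42) recv 12: drop; pos3(id51) recv 42: drop; pos4(id78) recv 51: drop; pos0(id70) recv 78: fwd
Round 2: pos2(id42) recv 70: fwd; pos1(id12) recv 78: fwd
Round 3: pos3(id51) recv 70: fwd; pos2(id42) recv 78: fwd
After round 3: 2 messages still in flight

Answer: 2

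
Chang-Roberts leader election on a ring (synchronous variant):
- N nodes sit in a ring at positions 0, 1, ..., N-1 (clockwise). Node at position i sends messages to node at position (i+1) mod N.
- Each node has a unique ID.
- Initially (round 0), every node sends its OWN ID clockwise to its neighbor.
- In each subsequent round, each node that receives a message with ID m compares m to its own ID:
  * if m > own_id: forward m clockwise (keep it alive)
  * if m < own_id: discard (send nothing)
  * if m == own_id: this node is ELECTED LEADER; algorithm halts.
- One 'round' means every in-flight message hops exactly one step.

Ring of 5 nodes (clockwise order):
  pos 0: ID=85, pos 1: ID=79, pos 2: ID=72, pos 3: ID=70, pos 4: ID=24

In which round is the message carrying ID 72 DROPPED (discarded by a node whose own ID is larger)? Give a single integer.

Answer: 3

Derivation:
Round 1: pos1(id79) recv 85: fwd; pos2(id72) recv 79: fwd; pos3(id70) recv 72: fwd; pos4(id24) recv 70: fwd; pos0(id85) recv 24: drop
Round 2: pos2(id72) recv 85: fwd; pos3(id70) recv 79: fwd; pos4(id24) recv 72: fwd; pos0(id85) recv 70: drop
Round 3: pos3(id70) recv 85: fwd; pos4(id24) recv 79: fwd; pos0(id85) recv 72: drop
Round 4: pos4(id24) recv 85: fwd; pos0(id85) recv 79: drop
Round 5: pos0(id85) recv 85: ELECTED
Message ID 72 originates at pos 2; dropped at pos 0 in round 3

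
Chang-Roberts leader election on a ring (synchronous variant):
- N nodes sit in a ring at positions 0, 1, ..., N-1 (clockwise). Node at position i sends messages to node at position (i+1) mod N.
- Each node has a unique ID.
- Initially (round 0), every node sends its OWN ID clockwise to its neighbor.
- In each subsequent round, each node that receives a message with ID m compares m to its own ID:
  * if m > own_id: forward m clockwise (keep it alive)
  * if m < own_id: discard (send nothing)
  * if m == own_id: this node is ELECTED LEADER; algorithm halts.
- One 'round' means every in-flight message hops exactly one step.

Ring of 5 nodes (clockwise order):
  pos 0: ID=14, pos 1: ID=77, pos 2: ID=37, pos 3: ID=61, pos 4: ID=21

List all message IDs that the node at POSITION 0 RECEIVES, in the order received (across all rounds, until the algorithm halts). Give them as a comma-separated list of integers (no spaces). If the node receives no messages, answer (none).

Answer: 21,61,77

Derivation:
Round 1: pos1(id77) recv 14: drop; pos2(id37) recv 77: fwd; pos3(id61) recv 37: drop; pos4(id21) recv 61: fwd; pos0(id14) recv 21: fwd
Round 2: pos3(id61) recv 77: fwd; pos0(id14) recv 61: fwd; pos1(id77) recv 21: drop
Round 3: pos4(id21) recv 77: fwd; pos1(id77) recv 61: drop
Round 4: pos0(id14) recv 77: fwd
Round 5: pos1(id77) recv 77: ELECTED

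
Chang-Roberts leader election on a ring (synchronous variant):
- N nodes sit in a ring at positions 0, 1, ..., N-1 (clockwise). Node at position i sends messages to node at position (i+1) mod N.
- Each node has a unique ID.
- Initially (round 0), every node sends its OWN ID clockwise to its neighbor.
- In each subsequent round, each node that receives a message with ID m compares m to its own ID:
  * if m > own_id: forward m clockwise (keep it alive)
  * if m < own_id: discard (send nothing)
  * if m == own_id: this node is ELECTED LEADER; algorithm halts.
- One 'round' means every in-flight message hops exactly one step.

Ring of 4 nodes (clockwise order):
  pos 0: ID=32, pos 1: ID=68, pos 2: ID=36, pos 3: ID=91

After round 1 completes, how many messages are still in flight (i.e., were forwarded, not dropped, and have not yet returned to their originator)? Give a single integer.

Round 1: pos1(id68) recv 32: drop; pos2(id36) recv 68: fwd; pos3(id91) recv 36: drop; pos0(id32) recv 91: fwd
After round 1: 2 messages still in flight

Answer: 2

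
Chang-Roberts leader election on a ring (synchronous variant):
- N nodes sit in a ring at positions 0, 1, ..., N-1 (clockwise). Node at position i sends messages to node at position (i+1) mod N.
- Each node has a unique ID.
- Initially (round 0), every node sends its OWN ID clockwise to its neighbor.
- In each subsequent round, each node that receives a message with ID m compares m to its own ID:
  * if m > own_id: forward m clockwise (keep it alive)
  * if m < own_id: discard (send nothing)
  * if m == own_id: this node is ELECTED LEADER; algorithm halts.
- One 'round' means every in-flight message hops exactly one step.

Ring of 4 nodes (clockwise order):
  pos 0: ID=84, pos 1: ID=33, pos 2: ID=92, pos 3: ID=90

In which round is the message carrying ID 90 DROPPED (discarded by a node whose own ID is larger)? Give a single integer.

Answer: 3

Derivation:
Round 1: pos1(id33) recv 84: fwd; pos2(id92) recv 33: drop; pos3(id90) recv 92: fwd; pos0(id84) recv 90: fwd
Round 2: pos2(id92) recv 84: drop; pos0(id84) recv 92: fwd; pos1(id33) recv 90: fwd
Round 3: pos1(id33) recv 92: fwd; pos2(id92) recv 90: drop
Round 4: pos2(id92) recv 92: ELECTED
Message ID 90 originates at pos 3; dropped at pos 2 in round 3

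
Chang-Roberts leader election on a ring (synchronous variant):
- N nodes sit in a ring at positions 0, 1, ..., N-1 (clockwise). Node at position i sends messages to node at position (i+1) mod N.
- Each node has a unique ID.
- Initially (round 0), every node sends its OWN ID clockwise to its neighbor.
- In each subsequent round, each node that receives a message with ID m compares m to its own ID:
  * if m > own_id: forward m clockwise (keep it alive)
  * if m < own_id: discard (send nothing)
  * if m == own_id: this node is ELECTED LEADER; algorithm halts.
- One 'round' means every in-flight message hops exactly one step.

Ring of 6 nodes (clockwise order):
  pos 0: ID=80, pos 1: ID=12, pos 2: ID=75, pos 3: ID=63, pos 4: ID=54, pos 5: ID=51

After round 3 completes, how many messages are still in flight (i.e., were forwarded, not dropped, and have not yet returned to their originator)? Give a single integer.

Round 1: pos1(id12) recv 80: fwd; pos2(id75) recv 12: drop; pos3(id63) recv 75: fwd; pos4(id54) recv 63: fwd; pos5(id51) recv 54: fwd; pos0(id80) recv 51: drop
Round 2: pos2(id75) recv 80: fwd; pos4(id54) recv 75: fwd; pos5(id51) recv 63: fwd; pos0(id80) recv 54: drop
Round 3: pos3(id63) recv 80: fwd; pos5(id51) recv 75: fwd; pos0(id80) recv 63: drop
After round 3: 2 messages still in flight

Answer: 2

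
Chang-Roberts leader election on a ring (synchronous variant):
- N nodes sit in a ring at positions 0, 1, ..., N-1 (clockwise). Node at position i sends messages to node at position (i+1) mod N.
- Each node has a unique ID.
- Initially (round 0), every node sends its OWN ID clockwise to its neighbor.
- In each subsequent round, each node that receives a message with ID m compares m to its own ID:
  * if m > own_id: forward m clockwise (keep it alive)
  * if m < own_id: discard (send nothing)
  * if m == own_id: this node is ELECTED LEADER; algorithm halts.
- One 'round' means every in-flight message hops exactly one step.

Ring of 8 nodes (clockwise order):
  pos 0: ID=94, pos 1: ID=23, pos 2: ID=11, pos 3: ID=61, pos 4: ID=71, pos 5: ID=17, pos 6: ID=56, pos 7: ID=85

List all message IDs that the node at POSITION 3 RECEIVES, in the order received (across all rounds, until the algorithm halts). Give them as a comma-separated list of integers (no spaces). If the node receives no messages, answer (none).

Answer: 11,23,94

Derivation:
Round 1: pos1(id23) recv 94: fwd; pos2(id11) recv 23: fwd; pos3(id61) recv 11: drop; pos4(id71) recv 61: drop; pos5(id17) recv 71: fwd; pos6(id56) recv 17: drop; pos7(id85) recv 56: drop; pos0(id94) recv 85: drop
Round 2: pos2(id11) recv 94: fwd; pos3(id61) recv 23: drop; pos6(id56) recv 71: fwd
Round 3: pos3(id61) recv 94: fwd; pos7(id85) recv 71: drop
Round 4: pos4(id71) recv 94: fwd
Round 5: pos5(id17) recv 94: fwd
Round 6: pos6(id56) recv 94: fwd
Round 7: pos7(id85) recv 94: fwd
Round 8: pos0(id94) recv 94: ELECTED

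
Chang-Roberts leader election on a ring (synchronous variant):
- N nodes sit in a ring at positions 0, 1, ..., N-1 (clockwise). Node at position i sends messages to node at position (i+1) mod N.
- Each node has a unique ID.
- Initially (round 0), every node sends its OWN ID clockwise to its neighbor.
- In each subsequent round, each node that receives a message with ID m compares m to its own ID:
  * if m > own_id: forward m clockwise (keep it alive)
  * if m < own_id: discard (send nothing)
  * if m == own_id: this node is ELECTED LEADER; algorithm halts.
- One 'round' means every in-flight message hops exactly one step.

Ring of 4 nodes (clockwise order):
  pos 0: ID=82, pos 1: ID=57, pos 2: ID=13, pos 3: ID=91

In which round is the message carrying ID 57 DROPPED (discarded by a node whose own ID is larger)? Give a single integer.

Answer: 2

Derivation:
Round 1: pos1(id57) recv 82: fwd; pos2(id13) recv 57: fwd; pos3(id91) recv 13: drop; pos0(id82) recv 91: fwd
Round 2: pos2(id13) recv 82: fwd; pos3(id91) recv 57: drop; pos1(id57) recv 91: fwd
Round 3: pos3(id91) recv 82: drop; pos2(id13) recv 91: fwd
Round 4: pos3(id91) recv 91: ELECTED
Message ID 57 originates at pos 1; dropped at pos 3 in round 2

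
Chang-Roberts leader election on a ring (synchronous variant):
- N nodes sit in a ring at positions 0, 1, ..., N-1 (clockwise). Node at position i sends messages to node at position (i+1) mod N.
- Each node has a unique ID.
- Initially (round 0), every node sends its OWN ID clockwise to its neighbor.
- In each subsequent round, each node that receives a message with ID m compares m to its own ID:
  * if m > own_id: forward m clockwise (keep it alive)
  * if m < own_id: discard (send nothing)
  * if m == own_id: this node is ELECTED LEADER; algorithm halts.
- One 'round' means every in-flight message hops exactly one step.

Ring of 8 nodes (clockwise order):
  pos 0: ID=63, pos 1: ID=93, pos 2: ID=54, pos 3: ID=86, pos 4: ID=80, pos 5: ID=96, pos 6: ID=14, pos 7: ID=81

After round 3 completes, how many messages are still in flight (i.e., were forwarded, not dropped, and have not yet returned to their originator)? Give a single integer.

Answer: 2

Derivation:
Round 1: pos1(id93) recv 63: drop; pos2(id54) recv 93: fwd; pos3(id86) recv 54: drop; pos4(id80) recv 86: fwd; pos5(id96) recv 80: drop; pos6(id14) recv 96: fwd; pos7(id81) recv 14: drop; pos0(id63) recv 81: fwd
Round 2: pos3(id86) recv 93: fwd; pos5(id96) recv 86: drop; pos7(id81) recv 96: fwd; pos1(id93) recv 81: drop
Round 3: pos4(id80) recv 93: fwd; pos0(id63) recv 96: fwd
After round 3: 2 messages still in flight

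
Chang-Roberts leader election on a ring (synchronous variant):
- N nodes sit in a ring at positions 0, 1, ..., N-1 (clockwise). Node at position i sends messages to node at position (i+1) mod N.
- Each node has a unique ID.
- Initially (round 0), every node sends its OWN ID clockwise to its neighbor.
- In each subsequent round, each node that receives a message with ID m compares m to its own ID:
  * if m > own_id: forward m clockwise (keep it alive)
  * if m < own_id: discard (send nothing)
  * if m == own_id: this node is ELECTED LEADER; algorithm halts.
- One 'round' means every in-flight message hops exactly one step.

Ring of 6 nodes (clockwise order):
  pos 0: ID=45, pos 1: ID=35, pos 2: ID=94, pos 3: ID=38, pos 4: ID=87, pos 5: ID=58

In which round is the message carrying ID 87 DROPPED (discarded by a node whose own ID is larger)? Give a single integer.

Answer: 4

Derivation:
Round 1: pos1(id35) recv 45: fwd; pos2(id94) recv 35: drop; pos3(id38) recv 94: fwd; pos4(id87) recv 38: drop; pos5(id58) recv 87: fwd; pos0(id45) recv 58: fwd
Round 2: pos2(id94) recv 45: drop; pos4(id87) recv 94: fwd; pos0(id45) recv 87: fwd; pos1(id35) recv 58: fwd
Round 3: pos5(id58) recv 94: fwd; pos1(id35) recv 87: fwd; pos2(id94) recv 58: drop
Round 4: pos0(id45) recv 94: fwd; pos2(id94) recv 87: drop
Round 5: pos1(id35) recv 94: fwd
Round 6: pos2(id94) recv 94: ELECTED
Message ID 87 originates at pos 4; dropped at pos 2 in round 4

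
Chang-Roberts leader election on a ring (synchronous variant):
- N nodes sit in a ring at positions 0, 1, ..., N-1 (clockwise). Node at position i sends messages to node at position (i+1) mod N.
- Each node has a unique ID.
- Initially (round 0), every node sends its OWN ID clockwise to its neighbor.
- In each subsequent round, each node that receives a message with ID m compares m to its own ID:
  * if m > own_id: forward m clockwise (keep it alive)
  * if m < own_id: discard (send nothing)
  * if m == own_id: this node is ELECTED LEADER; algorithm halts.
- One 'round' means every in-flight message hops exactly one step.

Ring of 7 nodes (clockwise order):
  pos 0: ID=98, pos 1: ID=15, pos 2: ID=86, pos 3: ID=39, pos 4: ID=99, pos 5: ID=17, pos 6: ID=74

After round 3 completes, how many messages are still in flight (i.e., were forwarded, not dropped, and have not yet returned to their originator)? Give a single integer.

Answer: 2

Derivation:
Round 1: pos1(id15) recv 98: fwd; pos2(id86) recv 15: drop; pos3(id39) recv 86: fwd; pos4(id99) recv 39: drop; pos5(id17) recv 99: fwd; pos6(id74) recv 17: drop; pos0(id98) recv 74: drop
Round 2: pos2(id86) recv 98: fwd; pos4(id99) recv 86: drop; pos6(id74) recv 99: fwd
Round 3: pos3(id39) recv 98: fwd; pos0(id98) recv 99: fwd
After round 3: 2 messages still in flight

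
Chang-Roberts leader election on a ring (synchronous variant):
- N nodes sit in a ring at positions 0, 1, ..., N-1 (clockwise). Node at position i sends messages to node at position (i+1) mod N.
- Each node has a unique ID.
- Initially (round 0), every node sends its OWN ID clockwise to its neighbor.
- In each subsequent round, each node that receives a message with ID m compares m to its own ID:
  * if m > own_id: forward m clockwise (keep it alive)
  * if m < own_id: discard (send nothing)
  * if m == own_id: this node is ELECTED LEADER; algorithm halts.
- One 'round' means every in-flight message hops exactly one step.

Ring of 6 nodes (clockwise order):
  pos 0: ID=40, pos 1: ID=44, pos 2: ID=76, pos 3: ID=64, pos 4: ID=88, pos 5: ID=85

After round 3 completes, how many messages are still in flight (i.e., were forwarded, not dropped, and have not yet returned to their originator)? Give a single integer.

Answer: 2

Derivation:
Round 1: pos1(id44) recv 40: drop; pos2(id76) recv 44: drop; pos3(id64) recv 76: fwd; pos4(id88) recv 64: drop; pos5(id85) recv 88: fwd; pos0(id40) recv 85: fwd
Round 2: pos4(id88) recv 76: drop; pos0(id40) recv 88: fwd; pos1(id44) recv 85: fwd
Round 3: pos1(id44) recv 88: fwd; pos2(id76) recv 85: fwd
After round 3: 2 messages still in flight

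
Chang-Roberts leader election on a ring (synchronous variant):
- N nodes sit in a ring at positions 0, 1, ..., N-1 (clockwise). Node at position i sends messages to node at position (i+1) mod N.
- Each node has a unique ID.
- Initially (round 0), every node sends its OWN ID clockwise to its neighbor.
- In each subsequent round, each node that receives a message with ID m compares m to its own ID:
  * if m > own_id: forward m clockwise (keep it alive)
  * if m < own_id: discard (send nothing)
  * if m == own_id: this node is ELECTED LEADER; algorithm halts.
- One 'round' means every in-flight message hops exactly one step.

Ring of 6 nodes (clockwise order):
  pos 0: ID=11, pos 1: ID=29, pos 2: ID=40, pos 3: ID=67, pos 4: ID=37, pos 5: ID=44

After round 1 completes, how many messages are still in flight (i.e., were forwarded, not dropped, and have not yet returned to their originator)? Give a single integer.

Answer: 2

Derivation:
Round 1: pos1(id29) recv 11: drop; pos2(id40) recv 29: drop; pos3(id67) recv 40: drop; pos4(id37) recv 67: fwd; pos5(id44) recv 37: drop; pos0(id11) recv 44: fwd
After round 1: 2 messages still in flight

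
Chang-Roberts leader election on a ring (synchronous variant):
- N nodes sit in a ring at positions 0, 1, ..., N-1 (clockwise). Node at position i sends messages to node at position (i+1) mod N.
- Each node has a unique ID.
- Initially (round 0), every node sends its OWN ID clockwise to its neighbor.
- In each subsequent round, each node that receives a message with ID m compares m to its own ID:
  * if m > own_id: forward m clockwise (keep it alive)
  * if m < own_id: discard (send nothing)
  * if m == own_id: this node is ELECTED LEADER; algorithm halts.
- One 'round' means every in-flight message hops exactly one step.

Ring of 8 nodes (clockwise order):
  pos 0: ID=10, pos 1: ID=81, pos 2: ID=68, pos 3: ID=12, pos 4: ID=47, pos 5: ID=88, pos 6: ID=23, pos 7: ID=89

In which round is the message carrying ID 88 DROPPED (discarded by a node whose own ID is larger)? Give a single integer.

Round 1: pos1(id81) recv 10: drop; pos2(id68) recv 81: fwd; pos3(id12) recv 68: fwd; pos4(id47) recv 12: drop; pos5(id88) recv 47: drop; pos6(id23) recv 88: fwd; pos7(id89) recv 23: drop; pos0(id10) recv 89: fwd
Round 2: pos3(id12) recv 81: fwd; pos4(id47) recv 68: fwd; pos7(id89) recv 88: drop; pos1(id81) recv 89: fwd
Round 3: pos4(id47) recv 81: fwd; pos5(id88) recv 68: drop; pos2(id68) recv 89: fwd
Round 4: pos5(id88) recv 81: drop; pos3(id12) recv 89: fwd
Round 5: pos4(id47) recv 89: fwd
Round 6: pos5(id88) recv 89: fwd
Round 7: pos6(id23) recv 89: fwd
Round 8: pos7(id89) recv 89: ELECTED
Message ID 88 originates at pos 5; dropped at pos 7 in round 2

Answer: 2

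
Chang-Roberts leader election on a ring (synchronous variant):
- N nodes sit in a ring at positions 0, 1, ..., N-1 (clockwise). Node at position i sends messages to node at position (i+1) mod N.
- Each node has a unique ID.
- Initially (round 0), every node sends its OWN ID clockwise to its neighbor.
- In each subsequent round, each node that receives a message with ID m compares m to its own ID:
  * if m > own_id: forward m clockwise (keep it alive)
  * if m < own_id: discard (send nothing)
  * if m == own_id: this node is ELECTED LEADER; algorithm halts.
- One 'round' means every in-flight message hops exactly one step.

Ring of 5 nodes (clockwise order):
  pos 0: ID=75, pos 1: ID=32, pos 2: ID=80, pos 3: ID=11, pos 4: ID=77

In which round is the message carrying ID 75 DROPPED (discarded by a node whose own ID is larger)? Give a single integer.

Answer: 2

Derivation:
Round 1: pos1(id32) recv 75: fwd; pos2(id80) recv 32: drop; pos3(id11) recv 80: fwd; pos4(id77) recv 11: drop; pos0(id75) recv 77: fwd
Round 2: pos2(id80) recv 75: drop; pos4(id77) recv 80: fwd; pos1(id32) recv 77: fwd
Round 3: pos0(id75) recv 80: fwd; pos2(id80) recv 77: drop
Round 4: pos1(id32) recv 80: fwd
Round 5: pos2(id80) recv 80: ELECTED
Message ID 75 originates at pos 0; dropped at pos 2 in round 2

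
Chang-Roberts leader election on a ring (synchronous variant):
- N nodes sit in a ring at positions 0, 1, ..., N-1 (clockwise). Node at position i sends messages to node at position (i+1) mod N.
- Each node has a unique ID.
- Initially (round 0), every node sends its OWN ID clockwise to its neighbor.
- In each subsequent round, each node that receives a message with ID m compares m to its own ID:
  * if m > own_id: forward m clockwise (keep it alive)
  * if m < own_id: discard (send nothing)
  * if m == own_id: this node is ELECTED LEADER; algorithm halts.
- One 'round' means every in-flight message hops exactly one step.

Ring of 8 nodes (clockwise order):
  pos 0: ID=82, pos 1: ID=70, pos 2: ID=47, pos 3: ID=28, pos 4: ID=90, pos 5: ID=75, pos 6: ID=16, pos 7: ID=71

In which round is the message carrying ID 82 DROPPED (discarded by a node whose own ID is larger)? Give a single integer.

Round 1: pos1(id70) recv 82: fwd; pos2(id47) recv 70: fwd; pos3(id28) recv 47: fwd; pos4(id90) recv 28: drop; pos5(id75) recv 90: fwd; pos6(id16) recv 75: fwd; pos7(id71) recv 16: drop; pos0(id82) recv 71: drop
Round 2: pos2(id47) recv 82: fwd; pos3(id28) recv 70: fwd; pos4(id90) recv 47: drop; pos6(id16) recv 90: fwd; pos7(id71) recv 75: fwd
Round 3: pos3(id28) recv 82: fwd; pos4(id90) recv 70: drop; pos7(id71) recv 90: fwd; pos0(id82) recv 75: drop
Round 4: pos4(id90) recv 82: drop; pos0(id82) recv 90: fwd
Round 5: pos1(id70) recv 90: fwd
Round 6: pos2(id47) recv 90: fwd
Round 7: pos3(id28) recv 90: fwd
Round 8: pos4(id90) recv 90: ELECTED
Message ID 82 originates at pos 0; dropped at pos 4 in round 4

Answer: 4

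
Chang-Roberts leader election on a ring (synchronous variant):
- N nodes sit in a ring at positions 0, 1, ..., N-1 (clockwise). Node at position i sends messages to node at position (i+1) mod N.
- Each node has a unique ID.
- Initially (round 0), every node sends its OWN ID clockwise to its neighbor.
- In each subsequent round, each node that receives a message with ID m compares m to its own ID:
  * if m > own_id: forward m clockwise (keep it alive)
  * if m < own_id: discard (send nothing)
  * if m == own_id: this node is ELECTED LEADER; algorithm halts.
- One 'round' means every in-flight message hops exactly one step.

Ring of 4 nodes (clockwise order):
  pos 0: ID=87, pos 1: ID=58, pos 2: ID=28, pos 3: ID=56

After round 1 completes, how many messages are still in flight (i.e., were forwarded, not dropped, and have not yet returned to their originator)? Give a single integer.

Round 1: pos1(id58) recv 87: fwd; pos2(id28) recv 58: fwd; pos3(id56) recv 28: drop; pos0(id87) recv 56: drop
After round 1: 2 messages still in flight

Answer: 2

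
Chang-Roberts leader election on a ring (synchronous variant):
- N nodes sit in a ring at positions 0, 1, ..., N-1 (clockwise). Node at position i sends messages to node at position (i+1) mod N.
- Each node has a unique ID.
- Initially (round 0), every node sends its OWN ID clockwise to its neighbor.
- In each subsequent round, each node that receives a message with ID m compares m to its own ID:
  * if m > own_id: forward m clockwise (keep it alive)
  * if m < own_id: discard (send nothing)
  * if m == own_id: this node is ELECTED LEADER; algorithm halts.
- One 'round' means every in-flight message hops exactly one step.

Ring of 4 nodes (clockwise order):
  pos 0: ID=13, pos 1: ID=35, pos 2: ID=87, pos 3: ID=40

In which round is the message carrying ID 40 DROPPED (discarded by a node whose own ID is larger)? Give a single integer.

Round 1: pos1(id35) recv 13: drop; pos2(id87) recv 35: drop; pos3(id40) recv 87: fwd; pos0(id13) recv 40: fwd
Round 2: pos0(id13) recv 87: fwd; pos1(id35) recv 40: fwd
Round 3: pos1(id35) recv 87: fwd; pos2(id87) recv 40: drop
Round 4: pos2(id87) recv 87: ELECTED
Message ID 40 originates at pos 3; dropped at pos 2 in round 3

Answer: 3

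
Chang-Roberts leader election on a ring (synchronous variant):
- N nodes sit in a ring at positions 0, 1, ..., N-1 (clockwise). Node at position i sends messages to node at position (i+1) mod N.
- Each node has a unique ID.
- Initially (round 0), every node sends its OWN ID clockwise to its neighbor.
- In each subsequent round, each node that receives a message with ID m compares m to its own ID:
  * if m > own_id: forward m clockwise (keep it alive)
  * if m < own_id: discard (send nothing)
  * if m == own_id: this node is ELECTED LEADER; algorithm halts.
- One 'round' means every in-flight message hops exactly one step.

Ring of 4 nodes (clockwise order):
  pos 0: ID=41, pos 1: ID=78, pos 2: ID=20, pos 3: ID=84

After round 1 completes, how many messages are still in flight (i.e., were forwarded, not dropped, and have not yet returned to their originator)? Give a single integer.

Round 1: pos1(id78) recv 41: drop; pos2(id20) recv 78: fwd; pos3(id84) recv 20: drop; pos0(id41) recv 84: fwd
After round 1: 2 messages still in flight

Answer: 2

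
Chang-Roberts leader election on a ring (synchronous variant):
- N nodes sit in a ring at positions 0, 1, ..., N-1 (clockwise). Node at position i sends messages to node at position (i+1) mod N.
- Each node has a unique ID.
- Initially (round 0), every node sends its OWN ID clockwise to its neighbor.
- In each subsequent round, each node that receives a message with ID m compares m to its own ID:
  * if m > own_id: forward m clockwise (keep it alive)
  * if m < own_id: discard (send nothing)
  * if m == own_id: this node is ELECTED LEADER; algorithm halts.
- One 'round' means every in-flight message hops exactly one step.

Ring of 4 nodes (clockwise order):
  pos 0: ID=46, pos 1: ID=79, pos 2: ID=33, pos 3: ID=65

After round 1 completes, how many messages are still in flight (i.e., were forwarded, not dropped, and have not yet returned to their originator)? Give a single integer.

Answer: 2

Derivation:
Round 1: pos1(id79) recv 46: drop; pos2(id33) recv 79: fwd; pos3(id65) recv 33: drop; pos0(id46) recv 65: fwd
After round 1: 2 messages still in flight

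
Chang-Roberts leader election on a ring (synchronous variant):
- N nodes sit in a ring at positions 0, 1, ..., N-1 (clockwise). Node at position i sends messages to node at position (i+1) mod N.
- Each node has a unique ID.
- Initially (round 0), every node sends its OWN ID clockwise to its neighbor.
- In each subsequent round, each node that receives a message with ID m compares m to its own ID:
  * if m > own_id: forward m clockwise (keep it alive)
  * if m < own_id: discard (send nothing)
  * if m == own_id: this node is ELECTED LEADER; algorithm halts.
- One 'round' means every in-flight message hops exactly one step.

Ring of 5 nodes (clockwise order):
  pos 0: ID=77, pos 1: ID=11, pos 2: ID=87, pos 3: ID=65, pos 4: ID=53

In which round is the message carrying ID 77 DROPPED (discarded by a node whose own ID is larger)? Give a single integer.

Round 1: pos1(id11) recv 77: fwd; pos2(id87) recv 11: drop; pos3(id65) recv 87: fwd; pos4(id53) recv 65: fwd; pos0(id77) recv 53: drop
Round 2: pos2(id87) recv 77: drop; pos4(id53) recv 87: fwd; pos0(id77) recv 65: drop
Round 3: pos0(id77) recv 87: fwd
Round 4: pos1(id11) recv 87: fwd
Round 5: pos2(id87) recv 87: ELECTED
Message ID 77 originates at pos 0; dropped at pos 2 in round 2

Answer: 2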